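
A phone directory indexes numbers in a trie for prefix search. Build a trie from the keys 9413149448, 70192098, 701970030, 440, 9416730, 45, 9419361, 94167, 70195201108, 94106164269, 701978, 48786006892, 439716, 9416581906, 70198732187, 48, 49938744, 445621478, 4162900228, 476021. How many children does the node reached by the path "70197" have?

2

Follow the path "70197" to its node, then look at its outgoing edges.
Distinct next characters after "70197": 0, 8.
That node has 2 child edges.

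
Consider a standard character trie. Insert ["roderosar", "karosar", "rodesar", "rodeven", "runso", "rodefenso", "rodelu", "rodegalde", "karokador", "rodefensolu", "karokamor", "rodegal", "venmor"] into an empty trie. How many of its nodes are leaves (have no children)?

11

A leaf is a node with no children — equivalently, the end of a word that is not a proper prefix of any other stored word.
Those words: "karokador", "karokamor", "karosar", "rodefensolu", "rodegalde", "rodelu", "roderosar", "rodesar", "rodeven", "runso", "venmor"
Leaf count: 11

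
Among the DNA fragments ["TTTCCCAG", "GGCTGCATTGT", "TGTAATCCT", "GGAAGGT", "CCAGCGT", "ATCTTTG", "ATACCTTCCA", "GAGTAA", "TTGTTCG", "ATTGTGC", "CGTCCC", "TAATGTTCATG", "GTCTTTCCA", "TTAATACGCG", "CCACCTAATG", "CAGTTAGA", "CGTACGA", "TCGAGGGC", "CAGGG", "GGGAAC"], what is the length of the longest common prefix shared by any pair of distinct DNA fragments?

3

Equivalently: take the maximum, over all pairs, of their longest common prefix length.
"CAGGG" and "CAGTTAGA" agree on "CAG" (3 characters) before diverging; nothing deeper is shared.
Longest shared-prefix length: 3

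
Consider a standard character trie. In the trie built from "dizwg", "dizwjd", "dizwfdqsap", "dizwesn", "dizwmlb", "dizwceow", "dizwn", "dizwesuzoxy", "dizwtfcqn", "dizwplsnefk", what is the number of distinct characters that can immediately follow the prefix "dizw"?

9

Follow the path "dizw" to its node, then look at its outgoing edges.
Characters that immediately follow "dizw" among the stored strings: {c, e, f, g, j, m, n, p, t}.
That node has 9 child edges.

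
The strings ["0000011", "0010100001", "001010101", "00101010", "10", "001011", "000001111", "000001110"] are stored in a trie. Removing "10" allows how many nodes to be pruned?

Walk "10" from the leaf back toward the root, removing each node that no remaining word uses.
No other word shares any prefix with "10", so all 2 of its nodes go.
Nodes removed: 2

2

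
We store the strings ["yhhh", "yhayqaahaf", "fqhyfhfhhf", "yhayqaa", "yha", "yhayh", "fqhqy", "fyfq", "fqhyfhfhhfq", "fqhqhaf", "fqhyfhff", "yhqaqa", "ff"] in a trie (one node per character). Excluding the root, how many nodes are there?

38

For each word, the new-node count is its length minus the longest prefix already in the trie:
  "yhhh" → 4 new (y, h, h, h)
  "yhayqaahaf" → prefix "yh" already present; 8 new (a, y, q, a, a, h, a, f)
  "fqhyfhfhhf" → 10 new (f, q, h, y, f, h, f, h, h, f)
  "yhayqaa" → prefix "yhayqaa" already present; 0 new (none)
  "yha" → prefix "yha" already present; 0 new (none)
  "yhayh" → prefix "yhay" already present; 1 new (h)
  "fqhqy" → prefix "fqh" already present; 2 new (q, y)
  "fyfq" → prefix "f" already present; 3 new (y, f, q)
  "fqhyfhfhhfq" → prefix "fqhyfhfhhf" already present; 1 new (q)
  "fqhqhaf" → prefix "fqhq" already present; 3 new (h, a, f)
  "fqhyfhff" → prefix "fqhyfhf" already present; 1 new (f)
  "yhqaqa" → prefix "yh" already present; 4 new (q, a, q, a)
  "ff" → prefix "f" already present; 1 new (f)
Total nodes = 4 + 8 + 10 + 0 + 0 + 1 + 2 + 3 + 1 + 3 + 1 + 4 + 1 = 38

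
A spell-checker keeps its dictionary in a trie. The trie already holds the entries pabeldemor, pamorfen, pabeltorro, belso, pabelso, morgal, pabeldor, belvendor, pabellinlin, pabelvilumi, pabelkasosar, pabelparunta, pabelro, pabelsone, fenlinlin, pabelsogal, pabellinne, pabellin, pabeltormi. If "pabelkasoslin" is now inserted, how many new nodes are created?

3

The longest prefix of "pabelkasoslin" already in the trie is "pabelkasos" (length 10).
New nodes needed: |"pabelkasoslin"| − 10 = 13 − 10 = 3.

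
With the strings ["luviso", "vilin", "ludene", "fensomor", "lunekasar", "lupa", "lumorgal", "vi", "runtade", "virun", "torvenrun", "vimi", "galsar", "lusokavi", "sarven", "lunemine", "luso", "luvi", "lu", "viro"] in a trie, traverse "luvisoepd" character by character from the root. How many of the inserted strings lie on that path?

3

Walk "luvisoepd" from the root; an end-of-word marker is hit whenever a stored word is a prefix of "luvisoepd".
Prefixes of the query that are stored words: "lu", "luvi", "luviso"
Count: 3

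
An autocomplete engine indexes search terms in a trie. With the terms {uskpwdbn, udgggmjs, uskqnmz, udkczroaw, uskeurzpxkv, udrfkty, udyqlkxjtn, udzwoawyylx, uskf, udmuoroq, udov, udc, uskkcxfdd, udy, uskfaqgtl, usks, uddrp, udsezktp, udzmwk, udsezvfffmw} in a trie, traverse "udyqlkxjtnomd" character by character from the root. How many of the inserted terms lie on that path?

Check each prefix of "udyqlkxjtnomd" against the stored set — each match is an end-marker on the path.
Prefixes of the query that are stored words: "udy", "udyqlkxjtn"
Count: 2

2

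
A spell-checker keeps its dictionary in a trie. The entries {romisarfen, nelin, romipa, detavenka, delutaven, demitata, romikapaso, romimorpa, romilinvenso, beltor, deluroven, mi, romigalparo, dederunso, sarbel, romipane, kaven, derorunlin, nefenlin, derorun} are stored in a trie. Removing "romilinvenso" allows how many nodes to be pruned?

Walk "romilinvenso" from the leaf back toward the root, removing each node that no remaining word uses.
The suffix "linvenso" (8 nodes) is used only by "romilinvenso"; the node for "romi" still has the child "s", so pruning stops there.
Nodes removed: 8

8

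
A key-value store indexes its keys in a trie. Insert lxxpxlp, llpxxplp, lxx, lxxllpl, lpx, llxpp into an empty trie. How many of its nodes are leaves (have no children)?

5

Leaves are exactly the stored words that no other stored word extends.
Those words: "llpxxplp", "llxpp", "lpx", "lxxllpl", "lxxpxlp"
Leaf count: 5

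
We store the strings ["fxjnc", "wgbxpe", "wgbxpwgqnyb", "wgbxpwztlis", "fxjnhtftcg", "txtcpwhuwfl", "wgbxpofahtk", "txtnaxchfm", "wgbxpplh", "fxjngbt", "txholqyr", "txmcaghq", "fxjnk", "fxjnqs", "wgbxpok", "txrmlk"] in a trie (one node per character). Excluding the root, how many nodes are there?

Count nodes per top-level branch (shared prefixes stored once):
  'f'-branch (fxjnc, fxjngbt, fxjnhtftcg, fxjnk, fxjnqs): 17 nodes
  't'-branch (txholqyr, txmcaghq, txrmlk, txtcpwhuwfl, txtnaxchfm): 34 nodes
  'w'-branch (wgbxpe, wgbxpofahtk, wgbxpok, wgbxpplh, wgbxpwgqnyb, wgbxpwztlis): 27 nodes
Sum: 78

78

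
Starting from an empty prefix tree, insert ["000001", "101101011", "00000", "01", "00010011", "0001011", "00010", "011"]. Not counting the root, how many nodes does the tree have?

Count nodes per top-level branch (shared prefixes stored once):
  '0'-branch (00000, 000001, 00010, 00010011, 0001011, 01, 011): 15 nodes
  '1'-branch (101101011): 9 nodes
Sum: 24

24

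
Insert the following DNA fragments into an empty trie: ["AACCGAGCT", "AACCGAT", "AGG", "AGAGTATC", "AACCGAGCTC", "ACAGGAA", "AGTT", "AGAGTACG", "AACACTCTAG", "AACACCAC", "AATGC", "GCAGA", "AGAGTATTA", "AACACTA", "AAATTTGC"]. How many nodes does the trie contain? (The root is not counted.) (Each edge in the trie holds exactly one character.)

56

Trace insertions, counting only characters that open a new branch:
  "AACCGAGCT" → 9 new (A, A, C, C, G, A, G, C, T)
  "AACCGAT" → prefix "AACCGA" already present; 1 new (T)
  "AGG" → prefix "A" already present; 2 new (G, G)
  "AGAGTATC" → prefix "AG" already present; 6 new (A, G, T, A, T, C)
  "AACCGAGCTC" → prefix "AACCGAGCT" already present; 1 new (C)
  "ACAGGAA" → prefix "A" already present; 6 new (C, A, G, G, A, A)
  "AGTT" → prefix "AG" already present; 2 new (T, T)
  "AGAGTACG" → prefix "AGAGTA" already present; 2 new (C, G)
  "AACACTCTAG" → prefix "AAC" already present; 7 new (A, C, T, C, T, A, G)
  "AACACCAC" → prefix "AACAC" already present; 3 new (C, A, C)
  "AATGC" → prefix "AA" already present; 3 new (T, G, C)
  "GCAGA" → 5 new (G, C, A, G, A)
  "AGAGTATTA" → prefix "AGAGTAT" already present; 2 new (T, A)
  "AACACTA" → prefix "AACACT" already present; 1 new (A)
  "AAATTTGC" → prefix "AA" already present; 6 new (A, T, T, T, G, C)
Total nodes = 9 + 1 + 2 + 6 + 1 + 6 + 2 + 2 + 7 + 3 + 3 + 5 + 2 + 1 + 6 = 56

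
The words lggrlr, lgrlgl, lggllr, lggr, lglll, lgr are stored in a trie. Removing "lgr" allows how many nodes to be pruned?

0

Walk "lgr" from the leaf back toward the root, removing each node that no remaining word uses.
Every node on "lgr" is still needed (e.g. by "lgrlgl"), so nothing is freed.
Nodes removed: 0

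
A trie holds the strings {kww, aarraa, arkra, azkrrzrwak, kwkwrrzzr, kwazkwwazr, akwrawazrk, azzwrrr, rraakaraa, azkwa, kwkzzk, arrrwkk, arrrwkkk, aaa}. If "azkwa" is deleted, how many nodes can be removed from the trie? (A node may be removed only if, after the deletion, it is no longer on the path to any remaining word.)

2

Walk "azkwa" from the leaf back toward the root, removing each node that no remaining word uses.
The suffix "wa" (2 nodes) is used only by "azkwa"; the node for "azk" still has the child "r", so pruning stops there.
Nodes removed: 2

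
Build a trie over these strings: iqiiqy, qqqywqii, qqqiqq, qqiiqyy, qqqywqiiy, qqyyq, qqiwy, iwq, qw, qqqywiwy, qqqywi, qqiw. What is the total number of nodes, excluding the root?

34

Count nodes per top-level branch (shared prefixes stored once):
  'i'-branch (iqiiqy, iwq): 8 nodes
  'q'-branch (qqiiqyy, qqiw, qqiwy, qqqiqq, qqqywi, qqqywiwy, qqqywqii, qqqywqiiy, qqyyq, qw): 26 nodes
Sum: 34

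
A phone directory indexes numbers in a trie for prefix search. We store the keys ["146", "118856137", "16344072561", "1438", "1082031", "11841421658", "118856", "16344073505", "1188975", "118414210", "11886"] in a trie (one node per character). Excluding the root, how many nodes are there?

46

Count nodes per top-level branch (shared prefixes stored once):
  '1'-branch (1082031, 118414210, 11841421658, 118856, 118856137, 11886, 1188975, 1438, 146, 16344072561, 16344073505): 46 nodes
Sum: 46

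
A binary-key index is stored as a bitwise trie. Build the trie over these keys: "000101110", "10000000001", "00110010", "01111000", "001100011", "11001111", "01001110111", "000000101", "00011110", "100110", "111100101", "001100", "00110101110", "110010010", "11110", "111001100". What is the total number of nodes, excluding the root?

88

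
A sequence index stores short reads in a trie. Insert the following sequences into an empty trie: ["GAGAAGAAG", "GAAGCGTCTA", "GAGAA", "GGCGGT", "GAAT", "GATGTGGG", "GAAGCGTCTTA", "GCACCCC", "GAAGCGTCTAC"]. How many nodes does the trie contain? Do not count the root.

Trace insertions, counting only characters that open a new branch:
  "GAGAAGAAG" → 9 new (G, A, G, A, A, G, A, A, G)
  "GAAGCGTCTA" → prefix "GA" already present; 8 new (A, G, C, G, T, C, T, A)
  "GAGAA" → prefix "GAGAA" already present; 0 new (none)
  "GGCGGT" → prefix "G" already present; 5 new (G, C, G, G, T)
  "GAAT" → prefix "GAA" already present; 1 new (T)
  "GATGTGGG" → prefix "GA" already present; 6 new (T, G, T, G, G, G)
  "GAAGCGTCTTA" → prefix "GAAGCGTCT" already present; 2 new (T, A)
  "GCACCCC" → prefix "G" already present; 6 new (C, A, C, C, C, C)
  "GAAGCGTCTAC" → prefix "GAAGCGTCTA" already present; 1 new (C)
Total nodes = 9 + 8 + 0 + 5 + 1 + 6 + 2 + 6 + 1 = 38

38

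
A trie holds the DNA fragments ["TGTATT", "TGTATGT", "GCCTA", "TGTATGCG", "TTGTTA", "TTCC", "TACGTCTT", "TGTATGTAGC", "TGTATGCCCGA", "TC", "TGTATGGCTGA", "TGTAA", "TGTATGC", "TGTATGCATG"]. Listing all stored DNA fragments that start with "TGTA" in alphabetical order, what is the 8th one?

TGTATGTAGC

Words with prefix "TGTA", in lexicographic order: "TGTAA", "TGTATGC", "TGTATGCATG", "TGTATGCCCGA", "TGTATGCG", "TGTATGGCTGA", "TGTATGT", "TGTATGTAGC", "TGTATT"
Position 8: TGTATGTAGC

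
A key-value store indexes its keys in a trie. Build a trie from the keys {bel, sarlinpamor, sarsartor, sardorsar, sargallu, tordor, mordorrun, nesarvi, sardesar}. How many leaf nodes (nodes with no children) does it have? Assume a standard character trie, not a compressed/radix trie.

A leaf is a node with no children — equivalently, the end of a word that is not a proper prefix of any other stored word.
Those words: "bel", "mordorrun", "nesarvi", "sardesar", "sardorsar", "sargallu", "sarlinpamor", "sarsartor", "tordor"
Leaf count: 9

9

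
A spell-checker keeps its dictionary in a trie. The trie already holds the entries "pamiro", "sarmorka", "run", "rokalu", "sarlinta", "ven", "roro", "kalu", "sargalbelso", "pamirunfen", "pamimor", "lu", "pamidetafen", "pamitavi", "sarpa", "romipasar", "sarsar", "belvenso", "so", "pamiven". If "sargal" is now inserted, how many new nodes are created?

"sargal" is already a full path in the trie; only an end-marker is added.
No new nodes are needed: 0.

0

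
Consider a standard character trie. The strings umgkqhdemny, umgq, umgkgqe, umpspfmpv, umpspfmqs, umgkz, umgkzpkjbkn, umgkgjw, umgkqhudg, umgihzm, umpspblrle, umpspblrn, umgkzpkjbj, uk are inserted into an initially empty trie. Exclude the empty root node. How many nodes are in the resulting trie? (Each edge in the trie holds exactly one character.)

48

Count nodes per top-level branch (shared prefixes stored once):
  'u'-branch (uk, umgihzm, umgkgjw, umgkgqe, umgkqhdemny, umgkqhudg, umgkz, umgkzpkjbj, umgkzpkjbkn, umgq, umpspblrle, umpspblrn, umpspfmpv, umpspfmqs): 48 nodes
Sum: 48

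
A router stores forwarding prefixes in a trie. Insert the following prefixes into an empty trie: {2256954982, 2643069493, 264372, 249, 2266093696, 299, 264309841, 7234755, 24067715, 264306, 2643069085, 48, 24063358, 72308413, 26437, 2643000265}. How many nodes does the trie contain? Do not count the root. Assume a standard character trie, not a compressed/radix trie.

69

Insert word by word; a character creates a node only if that edge doesn't already exist:
  "2256954982" → 10 new (2, 2, 5, 6, 9, 5, 4, 9, 8, 2)
  "2643069493" → prefix "2" already present; 9 new (6, 4, 3, 0, 6, 9, 4, 9, 3)
  "264372" → prefix "2643" already present; 2 new (7, 2)
  "249" → prefix "2" already present; 2 new (4, 9)
  "2266093696" → prefix "22" already present; 8 new (6, 6, 0, 9, 3, 6, 9, 6)
  "299" → prefix "2" already present; 2 new (9, 9)
  "264309841" → prefix "26430" already present; 4 new (9, 8, 4, 1)
  "7234755" → 7 new (7, 2, 3, 4, 7, 5, 5)
  "24067715" → prefix "24" already present; 6 new (0, 6, 7, 7, 1, 5)
  "264306" → prefix "264306" already present; 0 new (none)
  "2643069085" → prefix "2643069" already present; 3 new (0, 8, 5)
  "48" → 2 new (4, 8)
  "24063358" → prefix "2406" already present; 4 new (3, 3, 5, 8)
  "72308413" → prefix "723" already present; 5 new (0, 8, 4, 1, 3)
  "26437" → prefix "26437" already present; 0 new (none)
  "2643000265" → prefix "26430" already present; 5 new (0, 0, 2, 6, 5)
Total nodes = 10 + 9 + 2 + 2 + 8 + 2 + 4 + 7 + 6 + 0 + 3 + 2 + 4 + 5 + 0 + 5 = 69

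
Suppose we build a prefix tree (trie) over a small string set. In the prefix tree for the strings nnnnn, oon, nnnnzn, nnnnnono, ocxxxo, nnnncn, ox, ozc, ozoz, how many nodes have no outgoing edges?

8

A leaf is a node with no children — equivalently, the end of a word that is not a proper prefix of any other stored word.
Those words: "nnnncn", "nnnnnono", "nnnnzn", "ocxxxo", "oon", "ox", "ozc", "ozoz"
Leaf count: 8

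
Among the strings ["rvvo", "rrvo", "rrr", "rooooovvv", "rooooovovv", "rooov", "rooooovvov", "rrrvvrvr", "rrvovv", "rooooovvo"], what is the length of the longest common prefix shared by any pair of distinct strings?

9

The deepest shared node is where two words last agree before diverging.
e.g. "rooooovvo" and "rooooovvov" share the prefix "rooooovvo" of length 9; no pair shares a longer one.
Longest shared-prefix length: 9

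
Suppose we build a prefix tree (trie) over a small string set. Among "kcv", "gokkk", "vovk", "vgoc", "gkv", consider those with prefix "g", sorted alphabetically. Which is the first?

gkv

Filter for "g…" and sort: "gkv", "gokkk"
The 1st is gkv.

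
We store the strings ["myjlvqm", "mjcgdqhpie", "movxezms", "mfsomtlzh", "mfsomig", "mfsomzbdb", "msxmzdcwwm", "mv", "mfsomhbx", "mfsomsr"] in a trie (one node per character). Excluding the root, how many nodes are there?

52

Count nodes per top-level branch (shared prefixes stored once):
  'm'-branch (mfsomhbx, mfsomig, mfsomsr, mfsomtlzh, mfsomzbdb, mjcgdqhpie, movxezms, msxmzdcwwm, mv, myjlvqm): 52 nodes
Sum: 52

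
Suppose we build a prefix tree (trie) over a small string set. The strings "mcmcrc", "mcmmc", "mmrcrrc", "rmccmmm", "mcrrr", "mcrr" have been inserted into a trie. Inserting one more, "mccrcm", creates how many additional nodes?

4

"mc" is already a path in the trie; the remaining "crcm" must be added.
Each of the 4 remaining characters creates one node.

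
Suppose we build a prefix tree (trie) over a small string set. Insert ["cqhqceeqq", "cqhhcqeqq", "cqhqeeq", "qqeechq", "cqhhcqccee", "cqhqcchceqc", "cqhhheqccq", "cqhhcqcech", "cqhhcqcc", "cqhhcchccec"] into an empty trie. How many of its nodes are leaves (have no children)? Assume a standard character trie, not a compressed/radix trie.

Leaves are exactly the stored words that no other stored word extends.
Those words: "cqhhcchccec", "cqhhcqccee", "cqhhcqcech", "cqhhcqeqq", "cqhhheqccq", "cqhqcchceqc", "cqhqceeqq", "cqhqeeq", "qqeechq"
Leaf count: 9

9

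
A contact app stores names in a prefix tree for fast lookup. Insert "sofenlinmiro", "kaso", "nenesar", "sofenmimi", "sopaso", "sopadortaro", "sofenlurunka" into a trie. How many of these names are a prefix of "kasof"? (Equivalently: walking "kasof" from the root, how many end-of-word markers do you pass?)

Traverse "kasof" character by character; count nodes along the way that are marked as word ends.
Prefixes of the query that are stored words: "kaso"
Count: 1

1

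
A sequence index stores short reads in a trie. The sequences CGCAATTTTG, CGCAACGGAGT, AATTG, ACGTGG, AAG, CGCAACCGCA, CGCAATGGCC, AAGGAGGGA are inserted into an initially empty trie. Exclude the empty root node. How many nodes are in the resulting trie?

Trace insertions, counting only characters that open a new branch:
  "CGCAATTTTG" → 10 new (C, G, C, A, A, T, T, T, T, G)
  "CGCAACGGAGT" → prefix "CGCAA" already present; 6 new (C, G, G, A, G, T)
  "AATTG" → 5 new (A, A, T, T, G)
  "ACGTGG" → prefix "A" already present; 5 new (C, G, T, G, G)
  "AAG" → prefix "AA" already present; 1 new (G)
  "CGCAACCGCA" → prefix "CGCAAC" already present; 4 new (C, G, C, A)
  "CGCAATGGCC" → prefix "CGCAAT" already present; 4 new (G, G, C, C)
  "AAGGAGGGA" → prefix "AAG" already present; 6 new (G, A, G, G, G, A)
Total nodes = 10 + 6 + 5 + 5 + 1 + 4 + 4 + 6 = 41

41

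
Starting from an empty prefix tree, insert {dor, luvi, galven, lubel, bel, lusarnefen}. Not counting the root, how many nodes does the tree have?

For each word, the new-node count is its length minus the longest prefix already in the trie:
  "dor" → 3 new (d, o, r)
  "luvi" → 4 new (l, u, v, i)
  "galven" → 6 new (g, a, l, v, e, n)
  "lubel" → prefix "lu" already present; 3 new (b, e, l)
  "bel" → 3 new (b, e, l)
  "lusarnefen" → prefix "lu" already present; 8 new (s, a, r, n, e, f, e, n)
Total nodes = 3 + 4 + 6 + 3 + 3 + 8 = 27

27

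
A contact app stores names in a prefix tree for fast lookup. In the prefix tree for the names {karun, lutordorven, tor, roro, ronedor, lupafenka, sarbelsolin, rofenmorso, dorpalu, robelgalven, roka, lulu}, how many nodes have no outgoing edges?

12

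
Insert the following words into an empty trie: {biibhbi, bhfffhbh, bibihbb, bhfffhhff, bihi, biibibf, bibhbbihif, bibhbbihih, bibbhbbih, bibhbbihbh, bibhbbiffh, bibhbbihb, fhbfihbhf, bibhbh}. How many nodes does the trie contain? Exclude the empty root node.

56

Insert word by word; a character creates a node only if that edge doesn't already exist:
  "biibhbi" → 7 new (b, i, i, b, h, b, i)
  "bhfffhbh" → prefix "b" already present; 7 new (h, f, f, f, h, b, h)
  "bibihbb" → prefix "bi" already present; 5 new (b, i, h, b, b)
  "bhfffhhff" → prefix "bhfffh" already present; 3 new (h, f, f)
  "bihi" → prefix "bi" already present; 2 new (h, i)
  "biibibf" → prefix "biib" already present; 3 new (i, b, f)
  "bibhbbihif" → prefix "bib" already present; 7 new (h, b, b, i, h, i, f)
  "bibhbbihih" → prefix "bibhbbihi" already present; 1 new (h)
  "bibbhbbih" → prefix "bib" already present; 6 new (b, h, b, b, i, h)
  "bibhbbihbh" → prefix "bibhbbih" already present; 2 new (b, h)
  "bibhbbiffh" → prefix "bibhbbi" already present; 3 new (f, f, h)
  "bibhbbihb" → prefix "bibhbbihb" already present; 0 new (none)
  "fhbfihbhf" → 9 new (f, h, b, f, i, h, b, h, f)
  "bibhbh" → prefix "bibhb" already present; 1 new (h)
Total nodes = 7 + 7 + 5 + 3 + 2 + 3 + 7 + 1 + 6 + 2 + 3 + 0 + 9 + 1 = 56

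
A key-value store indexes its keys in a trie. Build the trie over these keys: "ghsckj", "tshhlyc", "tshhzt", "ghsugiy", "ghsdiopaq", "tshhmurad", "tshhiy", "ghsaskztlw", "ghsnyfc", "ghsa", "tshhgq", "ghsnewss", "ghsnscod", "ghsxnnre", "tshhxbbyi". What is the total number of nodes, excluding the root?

63

Trace insertions, counting only characters that open a new branch:
  "ghsckj" → 6 new (g, h, s, c, k, j)
  "tshhlyc" → 7 new (t, s, h, h, l, y, c)
  "tshhzt" → prefix "tshh" already present; 2 new (z, t)
  "ghsugiy" → prefix "ghs" already present; 4 new (u, g, i, y)
  "ghsdiopaq" → prefix "ghs" already present; 6 new (d, i, o, p, a, q)
  "tshhmurad" → prefix "tshh" already present; 5 new (m, u, r, a, d)
  "tshhiy" → prefix "tshh" already present; 2 new (i, y)
  "ghsaskztlw" → prefix "ghs" already present; 7 new (a, s, k, z, t, l, w)
  "ghsnyfc" → prefix "ghs" already present; 4 new (n, y, f, c)
  "ghsa" → prefix "ghsa" already present; 0 new (none)
  "tshhgq" → prefix "tshh" already present; 2 new (g, q)
  "ghsnewss" → prefix "ghsn" already present; 4 new (e, w, s, s)
  "ghsnscod" → prefix "ghsn" already present; 4 new (s, c, o, d)
  "ghsxnnre" → prefix "ghs" already present; 5 new (x, n, n, r, e)
  "tshhxbbyi" → prefix "tshh" already present; 5 new (x, b, b, y, i)
Total nodes = 6 + 7 + 2 + 4 + 6 + 5 + 2 + 7 + 4 + 0 + 2 + 4 + 4 + 5 + 5 = 63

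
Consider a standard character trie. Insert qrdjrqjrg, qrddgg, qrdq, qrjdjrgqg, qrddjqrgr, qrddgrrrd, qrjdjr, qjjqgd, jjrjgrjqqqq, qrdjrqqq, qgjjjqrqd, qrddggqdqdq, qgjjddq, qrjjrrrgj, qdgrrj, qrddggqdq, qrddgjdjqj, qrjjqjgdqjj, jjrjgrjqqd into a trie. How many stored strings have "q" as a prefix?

Traverse to the node for "q", then collect every word in that subtree.
Words under "q": qdgrrj, qgjjddq, qgjjjqrqd, qjjqgd, qrddgg, qrddggqdq, qrddggqdqdq, qrddgjdjqj, qrddgrrrd, qrddjqrgr, qrdjrqjrg, qrdjrqqq, qrdq, qrjdjr, qrjdjrgqg, qrjjqjgdqjj, qrjjrrrgj
Count: 17

17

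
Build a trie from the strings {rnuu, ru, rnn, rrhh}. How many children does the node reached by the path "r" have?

3

Walk "r" from the root, arriving at one node.
Characters that immediately follow "r" among the stored strings: {n, r, u}.
That node has 3 child edges.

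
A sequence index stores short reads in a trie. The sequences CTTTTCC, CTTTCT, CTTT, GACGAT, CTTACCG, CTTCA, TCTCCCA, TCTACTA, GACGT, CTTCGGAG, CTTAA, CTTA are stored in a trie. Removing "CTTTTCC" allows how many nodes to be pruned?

3

After clearing the end-marker at "CTTTTCC", prune upward until reaching a node still needed by another word.
The suffix "TCC" (3 nodes) is used only by "CTTTTCC"; the node for "CTTT" still has the child "C", so pruning stops there.
Nodes removed: 3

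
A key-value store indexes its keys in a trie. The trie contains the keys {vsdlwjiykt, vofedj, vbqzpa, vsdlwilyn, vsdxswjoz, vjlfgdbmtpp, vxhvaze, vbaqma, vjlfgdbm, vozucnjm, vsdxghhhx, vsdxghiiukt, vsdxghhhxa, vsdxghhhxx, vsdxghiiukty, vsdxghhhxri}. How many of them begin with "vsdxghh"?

4

Traverse to the node for "vsdxghh", then collect every word in that subtree.
Matches: "vsdxghhhx", "vsdxghhhxa", "vsdxghhhxri", "vsdxghhhxx"
Count: 4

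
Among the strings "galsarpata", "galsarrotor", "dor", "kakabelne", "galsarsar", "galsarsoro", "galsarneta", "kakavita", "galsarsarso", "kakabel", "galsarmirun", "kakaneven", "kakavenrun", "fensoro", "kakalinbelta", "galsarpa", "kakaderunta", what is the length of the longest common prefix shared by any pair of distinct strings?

9

The deepest shared node is where two words last agree before diverging.
e.g. "galsarsar" and "galsarsarso" share the prefix "galsarsar" of length 9; no pair shares a longer one.
Longest shared-prefix length: 9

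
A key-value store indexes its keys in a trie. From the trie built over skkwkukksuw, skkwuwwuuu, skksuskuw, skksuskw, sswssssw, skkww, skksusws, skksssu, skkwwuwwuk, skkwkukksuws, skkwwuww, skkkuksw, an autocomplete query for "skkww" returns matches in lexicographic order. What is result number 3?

Filter for "skkww…" and sort: "skkww", "skkwwuww", "skkwwuwwuk"
Position 3: skkwwuwwuk

skkwwuwwuk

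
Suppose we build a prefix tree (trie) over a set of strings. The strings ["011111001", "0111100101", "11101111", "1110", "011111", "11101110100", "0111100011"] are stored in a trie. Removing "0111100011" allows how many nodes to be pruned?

After clearing the end-marker at "0111100011", prune upward until reaching a node still needed by another word.
The suffix "011" (3 nodes) is used only by "0111100011"; the node for "0111100" still has the child "1", so pruning stops there.
Nodes removed: 3

3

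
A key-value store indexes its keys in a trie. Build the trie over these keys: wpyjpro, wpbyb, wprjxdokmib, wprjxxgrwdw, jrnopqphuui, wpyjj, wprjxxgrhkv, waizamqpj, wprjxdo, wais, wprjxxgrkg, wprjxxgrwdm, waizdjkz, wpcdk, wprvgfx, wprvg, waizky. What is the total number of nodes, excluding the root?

Trace insertions, counting only characters that open a new branch:
  "wpyjpro" → 7 new (w, p, y, j, p, r, o)
  "wpbyb" → prefix "wp" already present; 3 new (b, y, b)
  "wprjxdokmib" → prefix "wp" already present; 9 new (r, j, x, d, o, k, m, i, b)
  "wprjxxgrwdw" → prefix "wprjx" already present; 6 new (x, g, r, w, d, w)
  "jrnopqphuui" → 11 new (j, r, n, o, p, q, p, h, u, u, i)
  "wpyjj" → prefix "wpyj" already present; 1 new (j)
  "wprjxxgrhkv" → prefix "wprjxxgr" already present; 3 new (h, k, v)
  "waizamqpj" → prefix "w" already present; 8 new (a, i, z, a, m, q, p, j)
  "wprjxdo" → prefix "wprjxdo" already present; 0 new (none)
  "wais" → prefix "wai" already present; 1 new (s)
  "wprjxxgrkg" → prefix "wprjxxgr" already present; 2 new (k, g)
  "wprjxxgrwdm" → prefix "wprjxxgrwd" already present; 1 new (m)
  "waizdjkz" → prefix "waiz" already present; 4 new (d, j, k, z)
  "wpcdk" → prefix "wp" already present; 3 new (c, d, k)
  "wprvgfx" → prefix "wpr" already present; 4 new (v, g, f, x)
  "wprvg" → prefix "wprvg" already present; 0 new (none)
  "waizky" → prefix "waiz" already present; 2 new (k, y)
Total nodes = 7 + 3 + 9 + 6 + 11 + 1 + 3 + 8 + 0 + 1 + 2 + 1 + 4 + 3 + 4 + 0 + 2 = 65

65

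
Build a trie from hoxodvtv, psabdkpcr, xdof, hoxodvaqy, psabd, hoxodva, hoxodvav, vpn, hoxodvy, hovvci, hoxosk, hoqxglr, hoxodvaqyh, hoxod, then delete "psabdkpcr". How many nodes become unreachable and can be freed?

A node on "psabdkpcr"'s path can go only if nothing else ends at it or branches off below it.
The suffix "kpcr" (4 nodes) is used only by "psabdkpcr"; "psabd" is itself a stored word, so pruning stops there.
Nodes removed: 4

4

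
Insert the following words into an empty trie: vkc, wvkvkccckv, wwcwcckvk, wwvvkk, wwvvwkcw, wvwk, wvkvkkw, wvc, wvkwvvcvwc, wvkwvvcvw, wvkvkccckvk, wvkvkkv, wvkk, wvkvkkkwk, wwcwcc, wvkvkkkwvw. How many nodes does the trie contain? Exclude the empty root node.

Count nodes per top-level branch (shared prefixes stored once):
  'v'-branch (vkc): 3 nodes
  'w'-branch (wvc, wvkk, wvkvkccckv, wvkvkccckvk, wvkvkkkwk, wvkvkkkwvw, wvkvkkv, wvkvkkw, wvkwvvcvw, wvkwvvcvwc, wvwk, wwcwcc, wwcwcckvk, wwvvkk, wwvvwkcw): 46 nodes
Sum: 49

49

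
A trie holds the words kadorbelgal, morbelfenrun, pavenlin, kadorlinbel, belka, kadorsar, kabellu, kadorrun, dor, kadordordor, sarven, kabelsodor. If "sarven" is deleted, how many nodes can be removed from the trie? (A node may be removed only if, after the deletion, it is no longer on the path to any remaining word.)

After clearing the end-marker at "sarven", prune upward until reaching a node still needed by another word.
No other word shares any prefix with "sarven", so all 6 of its nodes go.
Nodes removed: 6

6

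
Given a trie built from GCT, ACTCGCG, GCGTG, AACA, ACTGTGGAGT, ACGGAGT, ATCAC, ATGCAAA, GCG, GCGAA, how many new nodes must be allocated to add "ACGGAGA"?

"ACGGAG" is already a path in the trie; the remaining "A" must be added.
New nodes needed: |"ACGGAGA"| − 6 = 7 − 6 = 1.

1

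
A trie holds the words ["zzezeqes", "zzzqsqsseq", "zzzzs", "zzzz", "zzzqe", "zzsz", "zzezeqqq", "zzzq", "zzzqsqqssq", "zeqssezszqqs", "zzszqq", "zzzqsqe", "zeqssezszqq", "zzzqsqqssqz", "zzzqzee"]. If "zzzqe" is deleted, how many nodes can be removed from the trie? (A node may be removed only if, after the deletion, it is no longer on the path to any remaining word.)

Walk "zzzqe" from the leaf back toward the root, removing each node that no remaining word uses.
The suffix "e" (1 node) is used only by "zzzqe"; the node for "zzzq" still has the child "s", so pruning stops there.
Nodes removed: 1

1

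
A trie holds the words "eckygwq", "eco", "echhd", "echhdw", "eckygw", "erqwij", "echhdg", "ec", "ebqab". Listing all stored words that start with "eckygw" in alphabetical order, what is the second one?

eckygwq

DFS of the "eckygw" subtree visits, in order: "eckygw", "eckygwq"
The 2nd is eckygwq.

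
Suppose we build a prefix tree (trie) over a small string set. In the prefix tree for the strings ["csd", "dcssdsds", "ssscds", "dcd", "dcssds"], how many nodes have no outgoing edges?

Leaves are exactly the stored words that no other stored word extends.
Those words: "csd", "dcd", "dcssdsds", "ssscds"
Leaf count: 4

4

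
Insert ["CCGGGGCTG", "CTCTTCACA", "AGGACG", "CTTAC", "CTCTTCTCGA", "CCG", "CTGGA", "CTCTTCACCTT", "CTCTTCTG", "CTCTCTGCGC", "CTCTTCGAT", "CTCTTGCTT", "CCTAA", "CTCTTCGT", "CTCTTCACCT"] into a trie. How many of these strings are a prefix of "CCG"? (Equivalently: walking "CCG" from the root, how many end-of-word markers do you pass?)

1

Check each prefix of "CCG" against the stored set — each match is an end-marker on the path.
Prefixes of the query that are stored words: "CCG"
Count: 1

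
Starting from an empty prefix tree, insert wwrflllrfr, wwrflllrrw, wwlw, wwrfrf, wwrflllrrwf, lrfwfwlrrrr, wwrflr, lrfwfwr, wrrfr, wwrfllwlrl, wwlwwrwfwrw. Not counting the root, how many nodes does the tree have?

45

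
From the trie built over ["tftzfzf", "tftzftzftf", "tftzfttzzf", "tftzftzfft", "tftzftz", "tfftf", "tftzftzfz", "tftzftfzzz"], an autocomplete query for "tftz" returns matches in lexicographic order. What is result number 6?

tftzftzfz

DFS of the "tftz" subtree visits, in order: "tftzftfzzz", "tftzfttzzf", "tftzftz", "tftzftzfft", "tftzftzftf", "tftzftzfz", "tftzfzf"
The 6th is tftzftzfz.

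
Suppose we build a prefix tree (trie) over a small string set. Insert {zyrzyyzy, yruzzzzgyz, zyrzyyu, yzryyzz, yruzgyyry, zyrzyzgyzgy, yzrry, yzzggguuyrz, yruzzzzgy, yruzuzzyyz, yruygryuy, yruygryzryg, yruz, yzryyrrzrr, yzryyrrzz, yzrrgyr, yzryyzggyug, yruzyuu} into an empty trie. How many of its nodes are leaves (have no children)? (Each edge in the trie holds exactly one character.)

16

A leaf is a node with no children — equivalently, the end of a word that is not a proper prefix of any other stored word.
Those words: "yruygryuy", "yruygryzryg", "yruzgyyry", "yruzuzzyyz", "yruzyuu", "yruzzzzgyz", "yzrrgyr", "yzrry", "yzryyrrzrr", "yzryyrrzz", "yzryyzggyug", "yzryyzz", "yzzggguuyrz", "zyrzyyu", "zyrzyyzy", "zyrzyzgyzgy"
Leaf count: 16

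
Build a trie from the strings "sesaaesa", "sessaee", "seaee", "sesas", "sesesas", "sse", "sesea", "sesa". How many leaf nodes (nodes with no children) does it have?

Leaves are exactly the stored words that no other stored word extends.
Those words: "seaee", "sesaaesa", "sesas", "sesea", "sesesas", "sessaee", "sse"
Leaf count: 7

7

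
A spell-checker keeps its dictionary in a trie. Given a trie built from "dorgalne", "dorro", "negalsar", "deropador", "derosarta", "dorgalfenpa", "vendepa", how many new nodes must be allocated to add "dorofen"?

4

Walking "dorofen" from the root, the first 3 characters ("dor") follow existing edges; "o" is the first miss.
So 7 − 3 = 4 new nodes.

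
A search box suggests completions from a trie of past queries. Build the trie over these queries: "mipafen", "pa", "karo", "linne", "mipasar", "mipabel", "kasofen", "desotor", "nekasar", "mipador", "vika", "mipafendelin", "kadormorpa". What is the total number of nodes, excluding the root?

63

Count nodes per top-level branch (shared prefixes stored once):
  'd'-branch (desotor): 7 nodes
  'k'-branch (kadormorpa, karo, kasofen): 17 nodes
  'l'-branch (linne): 5 nodes
  'm'-branch (mipabel, mipador, mipafen, mipafendelin, mipasar): 21 nodes
  'n'-branch (nekasar): 7 nodes
  'p'-branch (pa): 2 nodes
  'v'-branch (vika): 4 nodes
Sum: 63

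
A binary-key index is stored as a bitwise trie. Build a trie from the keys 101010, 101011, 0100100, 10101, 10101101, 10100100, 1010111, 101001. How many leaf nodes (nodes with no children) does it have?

A leaf is a node with no children — equivalently, the end of a word that is not a proper prefix of any other stored word.
Those words: "0100100", "10100100", "101010", "10101101", "1010111"
Leaf count: 5

5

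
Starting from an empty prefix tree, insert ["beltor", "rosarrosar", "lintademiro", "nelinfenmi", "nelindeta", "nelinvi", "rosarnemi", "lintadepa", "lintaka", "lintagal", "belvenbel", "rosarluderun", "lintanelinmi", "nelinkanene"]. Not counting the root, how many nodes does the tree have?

80

Count nodes per top-level branch (shared prefixes stored once):
  'b'-branch (beltor, belvenbel): 12 nodes
  'l'-branch (lintademiro, lintadepa, lintagal, lintaka, lintanelinmi): 25 nodes
  'n'-branch (nelindeta, nelinfenmi, nelinkanene, nelinvi): 22 nodes
  'r'-branch (rosarluderun, rosarnemi, rosarrosar): 21 nodes
Sum: 80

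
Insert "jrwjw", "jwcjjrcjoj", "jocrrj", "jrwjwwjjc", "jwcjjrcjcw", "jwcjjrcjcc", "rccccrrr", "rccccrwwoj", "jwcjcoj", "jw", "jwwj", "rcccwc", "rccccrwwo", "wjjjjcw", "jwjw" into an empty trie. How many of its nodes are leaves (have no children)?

Leaves are exactly the stored words that no other stored word extends.
Those words: "jocrrj", "jrwjwwjjc", "jwcjcoj", "jwcjjrcjcc", "jwcjjrcjcw", "jwcjjrcjoj", "jwjw", "jwwj", "rccccrrr", "rccccrwwoj", "rcccwc", "wjjjjcw"
Leaf count: 12

12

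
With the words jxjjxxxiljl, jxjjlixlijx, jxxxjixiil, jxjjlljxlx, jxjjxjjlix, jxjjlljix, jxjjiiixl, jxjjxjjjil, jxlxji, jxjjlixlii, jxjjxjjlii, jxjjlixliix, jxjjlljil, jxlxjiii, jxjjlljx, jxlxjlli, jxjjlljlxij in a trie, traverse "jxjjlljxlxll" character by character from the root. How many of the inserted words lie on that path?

2

Walk "jxjjlljxlxll" from the root; an end-of-word marker is hit whenever a stored word is a prefix of "jxjjlljxlxll".
Prefixes of the query that are stored words: "jxjjlljx", "jxjjlljxlx"
Count: 2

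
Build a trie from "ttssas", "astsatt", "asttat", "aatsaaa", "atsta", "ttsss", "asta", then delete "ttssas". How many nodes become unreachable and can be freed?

2

Walk "ttssas" from the leaf back toward the root, removing each node that no remaining word uses.
The suffix "as" (2 nodes) is used only by "ttssas"; the node for "ttss" still has the child "s", so pruning stops there.
Nodes removed: 2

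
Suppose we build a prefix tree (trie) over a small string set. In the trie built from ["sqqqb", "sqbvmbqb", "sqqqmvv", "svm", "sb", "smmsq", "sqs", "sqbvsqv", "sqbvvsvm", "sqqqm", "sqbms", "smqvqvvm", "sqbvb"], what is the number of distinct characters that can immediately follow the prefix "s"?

Walk "s" from the root, arriving at one node.
Distinct next characters after "s": b, m, q, v.
That node has 4 child edges.

4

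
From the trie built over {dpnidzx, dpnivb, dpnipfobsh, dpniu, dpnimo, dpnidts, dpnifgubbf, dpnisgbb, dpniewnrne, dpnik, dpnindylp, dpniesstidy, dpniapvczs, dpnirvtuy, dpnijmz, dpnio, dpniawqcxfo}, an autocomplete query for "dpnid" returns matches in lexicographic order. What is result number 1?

dpnidts

Words with prefix "dpnid", in lexicographic order: "dpnidts", "dpnidzx"
Position 1: dpnidts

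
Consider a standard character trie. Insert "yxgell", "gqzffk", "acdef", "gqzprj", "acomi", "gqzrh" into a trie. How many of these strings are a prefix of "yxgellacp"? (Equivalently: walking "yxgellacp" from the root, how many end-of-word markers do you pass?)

1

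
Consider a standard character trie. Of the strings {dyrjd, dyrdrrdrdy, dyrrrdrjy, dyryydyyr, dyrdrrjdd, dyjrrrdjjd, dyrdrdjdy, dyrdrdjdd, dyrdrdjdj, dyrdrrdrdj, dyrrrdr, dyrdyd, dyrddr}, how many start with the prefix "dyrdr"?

6

Filter for entries beginning with "dyrdr":
Words under "dyrdr": dyrdrdjdd, dyrdrdjdj, dyrdrdjdy, dyrdrrdrdj, dyrdrrdrdy, dyrdrrjdd
Count: 6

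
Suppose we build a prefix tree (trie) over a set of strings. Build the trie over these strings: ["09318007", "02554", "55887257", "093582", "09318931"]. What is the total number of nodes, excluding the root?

Trie structure (* marks end of a word):
(root)
├─ 0
│  ├─ 2
│  │  └─ 5
│  │     └─ 5
│  │        └─ 4 *
│  └─ 9
│     └─ 3
│        ├─ 1
│        │  └─ 8
│        │     ├─ 0
│        │     │  └─ 0
│        │     │     └─ 7 *
│        │     └─ 9
│        │        └─ 3
│        │           └─ 1 *
│        └─ 5
│           └─ 8
│              └─ 2 *
└─ 5
   └─ 5
      └─ 8
         └─ 8
            └─ 7
               └─ 2
                  └─ 5
                     └─ 7 *
Counting every labelled node above: 26.

26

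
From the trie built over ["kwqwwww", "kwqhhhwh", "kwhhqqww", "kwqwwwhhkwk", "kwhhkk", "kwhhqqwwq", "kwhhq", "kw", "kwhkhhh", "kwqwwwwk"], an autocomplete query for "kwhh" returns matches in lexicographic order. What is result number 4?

kwhhqqwwq

Filter for "kwhh…" and sort: "kwhhkk", "kwhhq", "kwhhqqww", "kwhhqqwwq"
Position 4: kwhhqqwwq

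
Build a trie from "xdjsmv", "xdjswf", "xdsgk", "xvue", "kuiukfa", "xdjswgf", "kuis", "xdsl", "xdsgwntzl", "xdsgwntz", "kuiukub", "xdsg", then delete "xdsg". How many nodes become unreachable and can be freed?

A node on "xdsg"'s path can go only if nothing else ends at it or branches off below it.
Every node on "xdsg" is still needed (e.g. by "xdsgk"), so nothing is freed.
Nodes removed: 0

0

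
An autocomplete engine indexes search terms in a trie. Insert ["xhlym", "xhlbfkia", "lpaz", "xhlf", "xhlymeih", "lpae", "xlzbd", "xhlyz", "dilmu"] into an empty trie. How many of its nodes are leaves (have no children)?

8

Leaves are exactly the stored words that no other stored word extends.
Those words: "dilmu", "lpae", "lpaz", "xhlbfkia", "xhlf", "xhlymeih", "xhlyz", "xlzbd"
Leaf count: 8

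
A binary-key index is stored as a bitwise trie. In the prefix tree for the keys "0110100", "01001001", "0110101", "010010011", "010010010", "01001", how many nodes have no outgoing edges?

4

Leaves are exactly the stored words that no other stored word extends.
Those words: "010010010", "010010011", "0110100", "0110101"
Leaf count: 4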